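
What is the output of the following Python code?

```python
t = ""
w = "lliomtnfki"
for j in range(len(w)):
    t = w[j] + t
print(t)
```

j=0: prepend 'l' → 'l'
j=1: prepend 'l' → 'll'
j=2: prepend 'i' → 'ill'
j=3: prepend 'o' → 'oill'
j=4: prepend 'm' → 'moill'
j=5: prepend 't' → 'tmoill'
j=6: prepend 'n' → 'ntmoill'
j=7: prepend 'f' → 'fntmoill'
j=8: prepend 'k' → 'kfntmoill'
j=9: prepend 'i' → 'ikfntmoill'

ikfntmoill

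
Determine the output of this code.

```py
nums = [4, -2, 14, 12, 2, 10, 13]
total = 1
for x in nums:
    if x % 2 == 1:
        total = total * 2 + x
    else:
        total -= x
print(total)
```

-65

x=4: not odd, total = 1-4 = -3
x=-2: not odd, total = (-3)-(-2) = -1
x=14: not odd, total = (-1)-14 = -15
x=12: not odd, total = (-15)-12 = -27
x=2: not odd, total = (-27)-2 = -29
x=10: not odd, total = (-29)-10 = -39
x=13: odd, total = (-39)*2+13 = -65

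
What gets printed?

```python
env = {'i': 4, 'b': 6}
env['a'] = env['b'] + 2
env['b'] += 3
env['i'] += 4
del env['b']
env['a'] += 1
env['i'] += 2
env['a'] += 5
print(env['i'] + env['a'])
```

env['a'] = env['b']+2 = 8 → {'i': 4, 'b': 6, 'a': 8}
env['b'] = 6+3 = 9 → {'i': 4, 'b': 9, 'a': 8}
env['i'] = 4+4 = 8 → {'i': 8, 'b': 9, 'a': 8}
del 'b' → {'i': 8, 'a': 8}
env['a'] = 8+1 = 9 → {'i': 8, 'a': 9}
env['i'] = 8+2 = 10 → {'i': 10, 'a': 9}
env['a'] = 9+5 = 14 → {'i': 10, 'a': 14}
env['i']+env['a'] = 10+14 = 24

24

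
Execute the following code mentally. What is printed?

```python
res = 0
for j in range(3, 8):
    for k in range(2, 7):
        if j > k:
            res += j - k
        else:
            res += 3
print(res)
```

65

j=3,k=2: 3>2, res = 0+1 = 1
j=3,k=3: not 3>3, res = 1+3 = 4
j=3,k=4: not 3>4, res = 4+3 = 7
j=3,k=5: not 3>5, res = 7+3 = 10
j=3,k=6: not 3>6, res = 10+3 = 13
j=4,k=2: 4>2, res = 13+2 = 15
j=4,k=3: 4>3, res = 15+1 = 16
j=4,k=4: not 4>4, res = 16+3 = 19
j=4,k=5: not 4>5, res = 19+3 = 22
j=4,k=6: not 4>6, res = 22+3 = 25
j=5,k=2: 5>2, res = 25+3 = 28
j=5,k=3: 5>3, res = 28+2 = 30
j=5,k=4: 5>4, res = 30+1 = 31
j=5,k=5: not 5>5, res = 31+3 = 34
j=5,k=6: not 5>6, res = 34+3 = 37
j=6,k=2: 6>2, res = 37+4 = 41
j=6,k=3: 6>3, res = 41+3 = 44
j=6,k=4: 6>4, res = 44+2 = 46
j=6,k=5: 6>5, res = 46+1 = 47
j=6,k=6: not 6>6, res = 47+3 = 50
j=7,k=2: 7>2, res = 50+5 = 55
j=7,k=3: 7>3, res = 55+4 = 59
j=7,k=4: 7>4, res = 59+3 = 62
j=7,k=5: 7>5, res = 62+2 = 64
j=7,k=6: 7>6, res = 64+1 = 65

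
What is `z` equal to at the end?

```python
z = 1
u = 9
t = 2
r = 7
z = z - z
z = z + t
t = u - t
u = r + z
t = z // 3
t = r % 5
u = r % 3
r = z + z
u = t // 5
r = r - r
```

z = 1-1 = 0
z = 0+2 = 2
t = 9-2 = 7
u = 7+2 = 9
t = 2//3 = 0
t = 7%5 = 2
u = 7%3 = 1
r = 2+2 = 4
u = 2//5 = 0
r = 4-4 = 0

2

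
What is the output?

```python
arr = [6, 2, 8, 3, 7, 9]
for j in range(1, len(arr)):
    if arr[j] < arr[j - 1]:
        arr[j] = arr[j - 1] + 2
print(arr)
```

[6, 8, 8, 10, 12, 14]

j=1: 2<6, arr[1] = 6+2 = 8 → [6, 8, 8, 3, 7, 9]
j=2: 8>=8, unchanged → [6, 8, 8, 3, 7, 9]
j=3: 3<8, arr[3] = 8+2 = 10 → [6, 8, 8, 10, 7, 9]
j=4: 7<10, arr[4] = 10+2 = 12 → [6, 8, 8, 10, 12, 9]
j=5: 9<12, arr[5] = 12+2 = 14 → [6, 8, 8, 10, 12, 14]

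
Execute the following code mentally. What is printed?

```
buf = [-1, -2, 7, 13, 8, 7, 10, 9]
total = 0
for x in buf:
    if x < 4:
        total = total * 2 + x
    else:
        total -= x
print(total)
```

-58

x=-1: <4, total = 0*2+(-1) = -1
x=-2: <4, total = (-1)*2+(-2) = -4
x=7: not <4, total = (-4)-7 = -11
x=13: not <4, total = (-11)-13 = -24
x=8: not <4, total = (-24)-8 = -32
x=7: not <4, total = (-32)-7 = -39
x=10: not <4, total = (-39)-10 = -49
x=9: not <4, total = (-49)-9 = -58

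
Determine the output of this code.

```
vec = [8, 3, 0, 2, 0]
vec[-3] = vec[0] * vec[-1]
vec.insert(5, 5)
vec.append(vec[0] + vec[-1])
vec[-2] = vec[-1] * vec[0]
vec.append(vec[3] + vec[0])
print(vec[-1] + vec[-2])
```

23

vec[-3] = vec[0]*vec[-1] = 8*0 = 0 → [8, 3, 0, 2, 0]
insert 5 at 5 → [8, 3, 0, 2, 0, 5]
append vec[0]+vec[-1] = 8+5 = 13 → [8, 3, 0, 2, 0, 5, 13]
vec[-2] = vec[-1]*vec[0] = 13*8 = 104 → [8, 3, 0, 2, 0, 104, 13]
append vec[3]+vec[0] = 2+8 = 10 → [8, 3, 0, 2, 0, 104, 13, 10]
vec[-1]+vec[-2] = 10+13 = 23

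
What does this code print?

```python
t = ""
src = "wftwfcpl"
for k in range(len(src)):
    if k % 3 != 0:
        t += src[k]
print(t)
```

k=0: skip
k=1: add 'f' → 'f'
k=2: add 't' → 'ft'
k=3: skip
k=4: add 'f' → 'ftf'
k=5: add 'c' → 'ftfc'
k=6: skip
k=7: add 'l' → 'ftfcl'

ftfcl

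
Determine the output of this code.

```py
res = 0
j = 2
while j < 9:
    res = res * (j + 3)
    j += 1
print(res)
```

j=2: res = 0*5 = 0
j=3: res = 0*6 = 0
j=4: res = 0*7 = 0
j=5: res = 0*8 = 0
j=6: res = 0*9 = 0
j=7: res = 0*10 = 0
j=8: res = 0*11 = 0

0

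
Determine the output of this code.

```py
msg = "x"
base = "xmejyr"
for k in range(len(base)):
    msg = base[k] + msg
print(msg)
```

k=0: prepend 'x' → 'xx'
k=1: prepend 'm' → 'mxx'
k=2: prepend 'e' → 'emxx'
k=3: prepend 'j' → 'jemxx'
k=4: prepend 'y' → 'yjemxx'
k=5: prepend 'r' → 'ryjemxx'

ryjemxx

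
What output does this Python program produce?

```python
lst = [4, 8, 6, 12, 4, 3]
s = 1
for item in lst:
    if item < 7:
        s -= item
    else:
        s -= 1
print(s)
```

-18

item=4: <7, s = 1-4 = -3
item=8: not <7, s = (-3)-1 = -4
item=6: <7, s = (-4)-6 = -10
item=12: not <7, s = (-10)-1 = -11
item=4: <7, s = (-11)-4 = -15
item=3: <7, s = (-15)-3 = -18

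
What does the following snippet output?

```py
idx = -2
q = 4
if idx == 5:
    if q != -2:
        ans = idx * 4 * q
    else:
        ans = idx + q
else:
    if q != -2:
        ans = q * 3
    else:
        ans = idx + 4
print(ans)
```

idx=-2, q=4
idx == 5 is False; q != -2 is True
→ ans = q * 3 = 12

12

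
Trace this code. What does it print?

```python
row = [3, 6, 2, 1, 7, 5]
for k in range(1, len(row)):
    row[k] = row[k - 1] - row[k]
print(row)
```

[3, -3, -5, -6, -13, -18]

k=1: row[1] = 3-6 = -3 → [3, -3, 2, 1, 7, 5]
k=2: row[2] = (-3)-2 = -5 → [3, -3, -5, 1, 7, 5]
k=3: row[3] = (-5)-1 = -6 → [3, -3, -5, -6, 7, 5]
k=4: row[4] = (-6)-7 = -13 → [3, -3, -5, -6, -13, 5]
k=5: row[5] = (-13)-5 = -18 → [3, -3, -5, -6, -13, -18]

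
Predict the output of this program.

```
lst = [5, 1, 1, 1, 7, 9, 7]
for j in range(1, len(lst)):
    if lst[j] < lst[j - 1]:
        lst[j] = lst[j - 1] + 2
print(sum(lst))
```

j=1: 1<5, lst[1] = 5+2 = 7 → [5, 7, 1, 1, 7, 9, 7]
j=2: 1<7, lst[2] = 7+2 = 9 → [5, 7, 9, 1, 7, 9, 7]
j=3: 1<9, lst[3] = 9+2 = 11 → [5, 7, 9, 11, 7, 9, 7]
j=4: 7<11, lst[4] = 11+2 = 13 → [5, 7, 9, 11, 13, 9, 7]
j=5: 9<13, lst[5] = 13+2 = 15 → [5, 7, 9, 11, 13, 15, 7]
j=6: 7<15, lst[6] = 15+2 = 17 → [5, 7, 9, 11, 13, 15, 17]
sum = 77

77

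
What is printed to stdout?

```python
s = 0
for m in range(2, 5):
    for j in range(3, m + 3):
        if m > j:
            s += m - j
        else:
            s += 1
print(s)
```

m=2,j=3: not 2>3, s = 0+1 = 1
m=2,j=4: not 2>4, s = 1+1 = 2
m=3,j=3: not 3>3, s = 2+1 = 3
m=3,j=4: not 3>4, s = 3+1 = 4
m=3,j=5: not 3>5, s = 4+1 = 5
m=4,j=3: 4>3, s = 5+1 = 6
m=4,j=4: not 4>4, s = 6+1 = 7
m=4,j=5: not 4>5, s = 7+1 = 8
m=4,j=6: not 4>6, s = 8+1 = 9

9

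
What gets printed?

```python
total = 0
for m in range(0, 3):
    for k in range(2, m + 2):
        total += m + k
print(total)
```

m=1,k=2: total = 0+3 = 3
m=2,k=2: total = 3+4 = 7
m=2,k=3: total = 7+5 = 12

12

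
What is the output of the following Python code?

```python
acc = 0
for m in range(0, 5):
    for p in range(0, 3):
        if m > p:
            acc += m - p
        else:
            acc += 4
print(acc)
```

43

m=0,p=0: not 0>0, acc = 0+4 = 4
m=0,p=1: not 0>1, acc = 4+4 = 8
m=0,p=2: not 0>2, acc = 8+4 = 12
m=1,p=0: 1>0, acc = 12+1 = 13
m=1,p=1: not 1>1, acc = 13+4 = 17
m=1,p=2: not 1>2, acc = 17+4 = 21
m=2,p=0: 2>0, acc = 21+2 = 23
m=2,p=1: 2>1, acc = 23+1 = 24
m=2,p=2: not 2>2, acc = 24+4 = 28
m=3,p=0: 3>0, acc = 28+3 = 31
m=3,p=1: 3>1, acc = 31+2 = 33
m=3,p=2: 3>2, acc = 33+1 = 34
m=4,p=0: 4>0, acc = 34+4 = 38
m=4,p=1: 4>1, acc = 38+3 = 41
m=4,p=2: 4>2, acc = 41+2 = 43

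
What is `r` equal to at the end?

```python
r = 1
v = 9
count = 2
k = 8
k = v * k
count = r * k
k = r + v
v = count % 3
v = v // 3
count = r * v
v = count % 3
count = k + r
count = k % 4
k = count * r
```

k = 9*8 = 72
count = 1*72 = 72
k = 1+9 = 10
v = 72%3 = 0
v = 0//3 = 0
count = 1*0 = 0
v = 0%3 = 0
count = 10+1 = 11
count = 10%4 = 2
k = 2*1 = 2

1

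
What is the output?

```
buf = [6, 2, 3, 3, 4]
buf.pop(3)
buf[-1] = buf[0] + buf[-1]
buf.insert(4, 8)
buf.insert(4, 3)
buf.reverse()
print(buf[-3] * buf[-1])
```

pop(3) removes 3 → [6, 2, 3, 4]
buf[-1] = buf[0]+buf[-1] = 6+4 = 10 → [6, 2, 3, 10]
insert 8 at 4 → [6, 2, 3, 10, 8]
insert 3 at 4 → [6, 2, 3, 10, 3, 8]
reverse → [8, 3, 10, 3, 2, 6]
buf[-3]*buf[-1] = 3*6 = 18

18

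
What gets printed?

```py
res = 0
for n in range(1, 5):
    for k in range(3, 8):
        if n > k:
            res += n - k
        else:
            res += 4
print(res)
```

n=1,k=3: not 1>3, res = 0+4 = 4
n=1,k=4: not 1>4, res = 4+4 = 8
n=1,k=5: not 1>5, res = 8+4 = 12
n=1,k=6: not 1>6, res = 12+4 = 16
n=1,k=7: not 1>7, res = 16+4 = 20
n=2,k=3: not 2>3, res = 20+4 = 24
n=2,k=4: not 2>4, res = 24+4 = 28
n=2,k=5: not 2>5, res = 28+4 = 32
n=2,k=6: not 2>6, res = 32+4 = 36
n=2,k=7: not 2>7, res = 36+4 = 40
n=3,k=3: not 3>3, res = 40+4 = 44
n=3,k=4: not 3>4, res = 44+4 = 48
n=3,k=5: not 3>5, res = 48+4 = 52
n=3,k=6: not 3>6, res = 52+4 = 56
n=3,k=7: not 3>7, res = 56+4 = 60
n=4,k=3: 4>3, res = 60+1 = 61
n=4,k=4: not 4>4, res = 61+4 = 65
n=4,k=5: not 4>5, res = 65+4 = 69
n=4,k=6: not 4>6, res = 69+4 = 73
n=4,k=7: not 4>7, res = 73+4 = 77

77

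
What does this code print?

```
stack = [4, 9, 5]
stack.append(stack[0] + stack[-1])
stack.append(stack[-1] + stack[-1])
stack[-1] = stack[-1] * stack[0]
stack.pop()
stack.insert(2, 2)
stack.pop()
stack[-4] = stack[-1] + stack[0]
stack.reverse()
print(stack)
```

[5, 2, 9, 9]

append stack[0]+stack[-1] = 4+5 = 9 → [4, 9, 5, 9]
append stack[-1]+stack[-1] = 9+9 = 18 → [4, 9, 5, 9, 18]
stack[-1] = stack[-1]*stack[0] = 18*4 = 72 → [4, 9, 5, 9, 72]
pop() removes 72 → [4, 9, 5, 9]
insert 2 at 2 → [4, 9, 2, 5, 9]
pop() removes 9 → [4, 9, 2, 5]
stack[-4] = stack[-1]+stack[0] = 5+4 = 9 → [9, 9, 2, 5]
reverse → [5, 2, 9, 9]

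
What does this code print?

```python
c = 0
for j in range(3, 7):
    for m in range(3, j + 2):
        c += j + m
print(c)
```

j=3,m=3: c = 0+6 = 6
j=3,m=4: c = 6+7 = 13
j=4,m=3: c = 13+7 = 20
j=4,m=4: c = 20+8 = 28
j=4,m=5: c = 28+9 = 37
j=5,m=3: c = 37+8 = 45
j=5,m=4: c = 45+9 = 54
j=5,m=5: c = 54+10 = 64
j=5,m=6: c = 64+11 = 75
j=6,m=3: c = 75+9 = 84
j=6,m=4: c = 84+10 = 94
j=6,m=5: c = 94+11 = 105
j=6,m=6: c = 105+12 = 117
j=6,m=7: c = 117+13 = 130

130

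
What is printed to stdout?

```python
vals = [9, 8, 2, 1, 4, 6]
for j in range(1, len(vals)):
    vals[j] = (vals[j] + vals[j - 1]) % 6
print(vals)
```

[9, 5, 1, 2, 0, 0]

j=1: vals[1] = (8+9)%6 = 5 → [9, 5, 2, 1, 4, 6]
j=2: vals[2] = (2+5)%6 = 1 → [9, 5, 1, 1, 4, 6]
j=3: vals[3] = (1+1)%6 = 2 → [9, 5, 1, 2, 4, 6]
j=4: vals[4] = (4+2)%6 = 0 → [9, 5, 1, 2, 0, 6]
j=5: vals[5] = (6+0)%6 = 0 → [9, 5, 1, 2, 0, 0]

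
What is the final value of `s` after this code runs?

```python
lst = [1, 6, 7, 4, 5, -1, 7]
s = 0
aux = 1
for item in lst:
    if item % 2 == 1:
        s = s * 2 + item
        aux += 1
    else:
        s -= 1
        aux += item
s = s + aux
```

item=1: odd, s = 0*2+1 = 1; aux=2
item=6: not odd, s = 1-1 = 0; aux=8
item=7: odd, s = 0*2+7 = 7; aux=9
item=4: not odd, s = 7-1 = 6; aux=13
item=5: odd, s = 6*2+5 = 17; aux=14
item=-1: odd, s = 17*2+(-1) = 33; aux=15
item=7: odd, s = 33*2+7 = 73; aux=16
s+aux = 73+16 = 89

89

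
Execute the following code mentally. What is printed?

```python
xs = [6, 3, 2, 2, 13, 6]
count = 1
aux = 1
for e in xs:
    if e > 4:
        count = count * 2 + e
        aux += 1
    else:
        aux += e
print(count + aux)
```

e=6: >4, count = 1*2+6 = 8; aux=2
e=3: not >4; aux=5
e=2: not >4; aux=7
e=2: not >4; aux=9
e=13: >4, count = 8*2+13 = 29; aux=10
e=6: >4, count = 29*2+6 = 64; aux=11
count+aux = 64+11 = 75

75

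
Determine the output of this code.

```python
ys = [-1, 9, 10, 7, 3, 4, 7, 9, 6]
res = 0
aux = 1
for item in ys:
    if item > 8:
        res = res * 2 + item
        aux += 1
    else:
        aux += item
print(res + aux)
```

item=-1: not >8; aux=0
item=9: >8, res = 0*2+9 = 9; aux=1
item=10: >8, res = 9*2+10 = 28; aux=2
item=7: not >8; aux=9
item=3: not >8; aux=12
item=4: not >8; aux=16
item=7: not >8; aux=23
item=9: >8, res = 28*2+9 = 65; aux=24
item=6: not >8; aux=30
res+aux = 65+30 = 95

95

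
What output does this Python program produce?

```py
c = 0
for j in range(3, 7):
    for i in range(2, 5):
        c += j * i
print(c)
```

162

j=3,i=2: c = 0+6 = 6
j=3,i=3: c = 6+9 = 15
j=3,i=4: c = 15+12 = 27
j=4,i=2: c = 27+8 = 35
j=4,i=3: c = 35+12 = 47
j=4,i=4: c = 47+16 = 63
j=5,i=2: c = 63+10 = 73
j=5,i=3: c = 73+15 = 88
j=5,i=4: c = 88+20 = 108
j=6,i=2: c = 108+12 = 120
j=6,i=3: c = 120+18 = 138
j=6,i=4: c = 138+24 = 162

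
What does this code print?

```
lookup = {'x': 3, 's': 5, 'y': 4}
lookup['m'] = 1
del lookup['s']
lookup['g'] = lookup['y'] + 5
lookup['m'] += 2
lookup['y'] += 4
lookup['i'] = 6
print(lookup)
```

{'x': 3, 'y': 8, 'm': 3, 'g': 9, 'i': 6}

lookup['m'] = 1 → {'x': 3, 's': 5, 'y': 4, 'm': 1}
del 's' → {'x': 3, 'y': 4, 'm': 1}
lookup['g'] = lookup['y']+5 = 9 → {'x': 3, 'y': 4, 'm': 1, 'g': 9}
lookup['m'] = 1+2 = 3 → {'x': 3, 'y': 4, 'm': 3, 'g': 9}
lookup['y'] = 4+4 = 8 → {'x': 3, 'y': 8, 'm': 3, 'g': 9}
lookup['i'] = 6 → {'x': 3, 'y': 8, 'm': 3, 'g': 9, 'i': 6}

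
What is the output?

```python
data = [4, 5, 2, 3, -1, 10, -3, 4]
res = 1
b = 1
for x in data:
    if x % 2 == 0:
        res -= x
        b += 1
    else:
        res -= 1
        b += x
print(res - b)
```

x=4: even, res = 1-4 = -3; b=2
x=5: not even, res = (-3)-1 = -4; b=7
x=2: even, res = (-4)-2 = -6; b=8
x=3: not even, res = (-6)-1 = -7; b=11
x=-1: not even, res = (-7)-1 = -8; b=10
x=10: even, res = (-8)-10 = -18; b=11
x=-3: not even, res = (-18)-1 = -19; b=8
x=4: even, res = (-19)-4 = -23; b=9
res-b = (-23)-9 = -32

-32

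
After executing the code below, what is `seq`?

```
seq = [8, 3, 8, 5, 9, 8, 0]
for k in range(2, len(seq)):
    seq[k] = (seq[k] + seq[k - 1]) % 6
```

[8, 3, 5, 4, 1, 3, 3]

k=2: seq[2] = (8+3)%6 = 5 → [8, 3, 5, 5, 9, 8, 0]
k=3: seq[3] = (5+5)%6 = 4 → [8, 3, 5, 4, 9, 8, 0]
k=4: seq[4] = (9+4)%6 = 1 → [8, 3, 5, 4, 1, 8, 0]
k=5: seq[5] = (8+1)%6 = 3 → [8, 3, 5, 4, 1, 3, 0]
k=6: seq[6] = (0+3)%6 = 3 → [8, 3, 5, 4, 1, 3, 3]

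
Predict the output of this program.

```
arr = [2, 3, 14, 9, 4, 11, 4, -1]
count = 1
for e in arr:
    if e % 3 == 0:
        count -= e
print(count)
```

-11

e=2: not %3==0
e=3: %3==0, count = 1-3 = -2
e=14: not %3==0
e=9: %3==0, count = (-2)-9 = -11
e=4: not %3==0
e=11: not %3==0
e=4: not %3==0
e=-1: not %3==0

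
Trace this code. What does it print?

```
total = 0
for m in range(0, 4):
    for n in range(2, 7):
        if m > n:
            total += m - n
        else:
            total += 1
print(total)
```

20

m=0,n=2: not 0>2, total = 0+1 = 1
m=0,n=3: not 0>3, total = 1+1 = 2
m=0,n=4: not 0>4, total = 2+1 = 3
m=0,n=5: not 0>5, total = 3+1 = 4
m=0,n=6: not 0>6, total = 4+1 = 5
m=1,n=2: not 1>2, total = 5+1 = 6
m=1,n=3: not 1>3, total = 6+1 = 7
m=1,n=4: not 1>4, total = 7+1 = 8
m=1,n=5: not 1>5, total = 8+1 = 9
m=1,n=6: not 1>6, total = 9+1 = 10
m=2,n=2: not 2>2, total = 10+1 = 11
m=2,n=3: not 2>3, total = 11+1 = 12
m=2,n=4: not 2>4, total = 12+1 = 13
m=2,n=5: not 2>5, total = 13+1 = 14
m=2,n=6: not 2>6, total = 14+1 = 15
m=3,n=2: 3>2, total = 15+1 = 16
m=3,n=3: not 3>3, total = 16+1 = 17
m=3,n=4: not 3>4, total = 17+1 = 18
m=3,n=5: not 3>5, total = 18+1 = 19
m=3,n=6: not 3>6, total = 19+1 = 20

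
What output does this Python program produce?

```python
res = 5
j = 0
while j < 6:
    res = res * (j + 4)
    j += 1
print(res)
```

302400

j=0: res = 5*4 = 20
j=1: res = 20*5 = 100
j=2: res = 100*6 = 600
j=3: res = 600*7 = 4200
j=4: res = 4200*8 = 33600
j=5: res = 33600*9 = 302400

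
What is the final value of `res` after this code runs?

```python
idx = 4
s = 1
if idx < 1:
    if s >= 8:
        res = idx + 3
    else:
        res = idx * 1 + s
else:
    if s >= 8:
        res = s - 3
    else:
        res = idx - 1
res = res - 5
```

-2

idx=4, s=1
idx < 1 is False; s >= 8 is False
→ res = idx - 1 = 3
res = 3-5 = -2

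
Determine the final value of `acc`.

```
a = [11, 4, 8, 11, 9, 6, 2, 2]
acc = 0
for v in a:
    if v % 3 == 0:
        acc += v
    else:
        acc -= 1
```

v=11: not %3==0, acc = 0-1 = -1
v=4: not %3==0, acc = (-1)-1 = -2
v=8: not %3==0, acc = (-2)-1 = -3
v=11: not %3==0, acc = (-3)-1 = -4
v=9: %3==0, acc = (-4)+9 = 5
v=6: %3==0, acc = 5+6 = 11
v=2: not %3==0, acc = 11-1 = 10
v=2: not %3==0, acc = 10-1 = 9

9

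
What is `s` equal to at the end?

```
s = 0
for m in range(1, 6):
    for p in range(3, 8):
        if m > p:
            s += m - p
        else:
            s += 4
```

m=1,p=3: not 1>3, s = 0+4 = 4
m=1,p=4: not 1>4, s = 4+4 = 8
m=1,p=5: not 1>5, s = 8+4 = 12
m=1,p=6: not 1>6, s = 12+4 = 16
m=1,p=7: not 1>7, s = 16+4 = 20
m=2,p=3: not 2>3, s = 20+4 = 24
m=2,p=4: not 2>4, s = 24+4 = 28
m=2,p=5: not 2>5, s = 28+4 = 32
m=2,p=6: not 2>6, s = 32+4 = 36
m=2,p=7: not 2>7, s = 36+4 = 40
m=3,p=3: not 3>3, s = 40+4 = 44
m=3,p=4: not 3>4, s = 44+4 = 48
m=3,p=5: not 3>5, s = 48+4 = 52
m=3,p=6: not 3>6, s = 52+4 = 56
m=3,p=7: not 3>7, s = 56+4 = 60
m=4,p=3: 4>3, s = 60+1 = 61
m=4,p=4: not 4>4, s = 61+4 = 65
m=4,p=5: not 4>5, s = 65+4 = 69
m=4,p=6: not 4>6, s = 69+4 = 73
m=4,p=7: not 4>7, s = 73+4 = 77
m=5,p=3: 5>3, s = 77+2 = 79
m=5,p=4: 5>4, s = 79+1 = 80
m=5,p=5: not 5>5, s = 80+4 = 84
m=5,p=6: not 5>6, s = 84+4 = 88
m=5,p=7: not 5>7, s = 88+4 = 92

92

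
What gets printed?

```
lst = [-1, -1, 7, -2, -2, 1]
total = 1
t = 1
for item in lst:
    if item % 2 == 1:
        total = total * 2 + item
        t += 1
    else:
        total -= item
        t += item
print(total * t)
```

item=-1: odd, total = 1*2+(-1) = 1; t=2
item=-1: odd, total = 1*2+(-1) = 1; t=3
item=7: odd, total = 1*2+7 = 9; t=4
item=-2: not odd, total = 9-(-2) = 11; t=2
item=-2: not odd, total = 11-(-2) = 13; t=0
item=1: odd, total = 13*2+1 = 27; t=1
total*t = 27*1 = 27

27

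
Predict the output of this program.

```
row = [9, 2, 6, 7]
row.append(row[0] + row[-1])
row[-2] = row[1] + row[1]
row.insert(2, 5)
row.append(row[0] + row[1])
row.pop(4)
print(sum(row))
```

49

append row[0]+row[-1] = 9+7 = 16 → [9, 2, 6, 7, 16]
row[-2] = row[1]+row[1] = 2+2 = 4 → [9, 2, 6, 4, 16]
insert 5 at 2 → [9, 2, 5, 6, 4, 16]
append row[0]+row[1] = 9+2 = 11 → [9, 2, 5, 6, 4, 16, 11]
pop(4) removes 4 → [9, 2, 5, 6, 16, 11]
sum = 49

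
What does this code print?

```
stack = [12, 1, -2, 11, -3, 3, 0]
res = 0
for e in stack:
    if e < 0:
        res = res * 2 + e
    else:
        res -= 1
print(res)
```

-19

e=12: not <0, res = 0-1 = -1
e=1: not <0, res = (-1)-1 = -2
e=-2: <0, res = (-2)*2+(-2) = -6
e=11: not <0, res = (-6)-1 = -7
e=-3: <0, res = (-7)*2+(-3) = -17
e=3: not <0, res = (-17)-1 = -18
e=0: not <0, res = (-18)-1 = -19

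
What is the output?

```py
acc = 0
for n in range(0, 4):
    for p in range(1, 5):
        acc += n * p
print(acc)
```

n=0,p=1: acc = 0+0 = 0
n=0,p=2: acc = 0+0 = 0
n=0,p=3: acc = 0+0 = 0
n=0,p=4: acc = 0+0 = 0
n=1,p=1: acc = 0+1 = 1
n=1,p=2: acc = 1+2 = 3
n=1,p=3: acc = 3+3 = 6
n=1,p=4: acc = 6+4 = 10
n=2,p=1: acc = 10+2 = 12
n=2,p=2: acc = 12+4 = 16
n=2,p=3: acc = 16+6 = 22
n=2,p=4: acc = 22+8 = 30
n=3,p=1: acc = 30+3 = 33
n=3,p=2: acc = 33+6 = 39
n=3,p=3: acc = 39+9 = 48
n=3,p=4: acc = 48+12 = 60

60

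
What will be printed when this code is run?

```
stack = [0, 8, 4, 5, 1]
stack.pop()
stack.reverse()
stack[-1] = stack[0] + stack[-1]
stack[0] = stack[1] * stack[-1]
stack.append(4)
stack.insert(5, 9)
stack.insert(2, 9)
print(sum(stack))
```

59

pop() removes 1 → [0, 8, 4, 5]
reverse → [5, 4, 8, 0]
stack[-1] = stack[0]+stack[-1] = 5+0 = 5 → [5, 4, 8, 5]
stack[0] = stack[1]*stack[-1] = 4*5 = 20 → [20, 4, 8, 5]
append 4 → [20, 4, 8, 5, 4]
insert 9 at 5 → [20, 4, 8, 5, 4, 9]
insert 9 at 2 → [20, 4, 9, 8, 5, 4, 9]
sum = 59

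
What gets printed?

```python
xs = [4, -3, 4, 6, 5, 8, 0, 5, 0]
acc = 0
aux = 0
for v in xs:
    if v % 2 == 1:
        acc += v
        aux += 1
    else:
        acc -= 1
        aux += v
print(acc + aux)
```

v=4: not odd, acc = 0-1 = -1; aux=4
v=-3: odd, acc = (-1)+(-3) = -4; aux=5
v=4: not odd, acc = (-4)-1 = -5; aux=9
v=6: not odd, acc = (-5)-1 = -6; aux=15
v=5: odd, acc = (-6)+5 = -1; aux=16
v=8: not odd, acc = (-1)-1 = -2; aux=24
v=0: not odd, acc = (-2)-1 = -3; aux=24
v=5: odd, acc = (-3)+5 = 2; aux=25
v=0: not odd, acc = 2-1 = 1; aux=25
acc+aux = 1+25 = 26

26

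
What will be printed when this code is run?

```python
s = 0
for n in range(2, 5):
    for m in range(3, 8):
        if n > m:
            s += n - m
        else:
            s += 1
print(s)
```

15

n=2,m=3: not 2>3, s = 0+1 = 1
n=2,m=4: not 2>4, s = 1+1 = 2
n=2,m=5: not 2>5, s = 2+1 = 3
n=2,m=6: not 2>6, s = 3+1 = 4
n=2,m=7: not 2>7, s = 4+1 = 5
n=3,m=3: not 3>3, s = 5+1 = 6
n=3,m=4: not 3>4, s = 6+1 = 7
n=3,m=5: not 3>5, s = 7+1 = 8
n=3,m=6: not 3>6, s = 8+1 = 9
n=3,m=7: not 3>7, s = 9+1 = 10
n=4,m=3: 4>3, s = 10+1 = 11
n=4,m=4: not 4>4, s = 11+1 = 12
n=4,m=5: not 4>5, s = 12+1 = 13
n=4,m=6: not 4>6, s = 13+1 = 14
n=4,m=7: not 4>7, s = 14+1 = 15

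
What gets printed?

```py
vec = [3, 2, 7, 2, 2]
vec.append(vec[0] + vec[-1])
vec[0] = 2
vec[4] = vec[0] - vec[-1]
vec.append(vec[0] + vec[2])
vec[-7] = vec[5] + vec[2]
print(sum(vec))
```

append vec[0]+vec[-1] = 3+2 = 5 → [3, 2, 7, 2, 2, 5]
vec[0] = 2 → [2, 2, 7, 2, 2, 5]
vec[4] = vec[0]-vec[-1] = 2-5 = -3 → [2, 2, 7, 2, -3, 5]
append vec[0]+vec[2] = 2+7 = 9 → [2, 2, 7, 2, -3, 5, 9]
vec[-7] = vec[5]+vec[2] = 5+7 = 12 → [12, 2, 7, 2, -3, 5, 9]
sum = 34

34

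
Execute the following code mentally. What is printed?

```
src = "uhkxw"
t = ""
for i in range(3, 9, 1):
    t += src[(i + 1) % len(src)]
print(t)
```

wuhkxw

i=3: add src[4]='w' → 'w'
i=4: add src[0]='u' → 'wu'
i=5: add src[1]='h' → 'wuh'
i=6: add src[2]='k' → 'wuhk'
i=7: add src[3]='x' → 'wuhkx'
i=8: add src[4]='w' → 'wuhkxw'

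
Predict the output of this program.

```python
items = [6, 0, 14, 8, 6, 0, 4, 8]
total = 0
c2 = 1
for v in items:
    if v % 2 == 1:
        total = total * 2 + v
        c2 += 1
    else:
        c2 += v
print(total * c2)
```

v=6: not odd; c2=7
v=0: not odd; c2=7
v=14: not odd; c2=21
v=8: not odd; c2=29
v=6: not odd; c2=35
v=0: not odd; c2=35
v=4: not odd; c2=39
v=8: not odd; c2=47
total*c2 = 0*47 = 0

0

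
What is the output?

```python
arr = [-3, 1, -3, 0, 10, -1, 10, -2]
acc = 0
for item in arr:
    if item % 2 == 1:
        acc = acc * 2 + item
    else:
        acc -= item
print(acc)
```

item=-3: odd, acc = 0*2+(-3) = -3
item=1: odd, acc = (-3)*2+1 = -5
item=-3: odd, acc = (-5)*2+(-3) = -13
item=0: not odd, acc = (-13)-0 = -13
item=10: not odd, acc = (-13)-10 = -23
item=-1: odd, acc = (-23)*2+(-1) = -47
item=10: not odd, acc = (-47)-10 = -57
item=-2: not odd, acc = (-57)-(-2) = -55

-55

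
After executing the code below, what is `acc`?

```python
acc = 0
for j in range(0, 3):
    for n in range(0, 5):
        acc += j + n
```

45

j=0,n=0: acc = 0+0 = 0
j=0,n=1: acc = 0+1 = 1
j=0,n=2: acc = 1+2 = 3
j=0,n=3: acc = 3+3 = 6
j=0,n=4: acc = 6+4 = 10
j=1,n=0: acc = 10+1 = 11
j=1,n=1: acc = 11+2 = 13
j=1,n=2: acc = 13+3 = 16
j=1,n=3: acc = 16+4 = 20
j=1,n=4: acc = 20+5 = 25
j=2,n=0: acc = 25+2 = 27
j=2,n=1: acc = 27+3 = 30
j=2,n=2: acc = 30+4 = 34
j=2,n=3: acc = 34+5 = 39
j=2,n=4: acc = 39+6 = 45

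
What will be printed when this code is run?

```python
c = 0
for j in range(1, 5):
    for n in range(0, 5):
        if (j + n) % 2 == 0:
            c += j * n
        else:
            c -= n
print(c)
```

j=1,n=0: odd sum, c = 0-0 = 0
j=1,n=1: even sum, c = 0+1 = 1
j=1,n=2: odd sum, c = 1-2 = -1
j=1,n=3: even sum, c = (-1)+3 = 2
j=1,n=4: odd sum, c = 2-4 = -2
j=2,n=0: even sum, c = (-2)+0 = -2
j=2,n=1: odd sum, c = (-2)-1 = -3
j=2,n=2: even sum, c = (-3)+4 = 1
j=2,n=3: odd sum, c = 1-3 = -2
j=2,n=4: even sum, c = (-2)+8 = 6
j=3,n=0: odd sum, c = 6-0 = 6
j=3,n=1: even sum, c = 6+3 = 9
j=3,n=2: odd sum, c = 9-2 = 7
j=3,n=3: even sum, c = 7+9 = 16
j=3,n=4: odd sum, c = 16-4 = 12
j=4,n=0: even sum, c = 12+0 = 12
j=4,n=1: odd sum, c = 12-1 = 11
j=4,n=2: even sum, c = 11+8 = 19
j=4,n=3: odd sum, c = 19-3 = 16
j=4,n=4: even sum, c = 16+16 = 32

32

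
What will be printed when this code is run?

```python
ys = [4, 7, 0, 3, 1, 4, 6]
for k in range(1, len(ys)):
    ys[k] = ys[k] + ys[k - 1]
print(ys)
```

k=1: ys[1] = 7+4 = 11 → [4, 11, 0, 3, 1, 4, 6]
k=2: ys[2] = 0+11 = 11 → [4, 11, 11, 3, 1, 4, 6]
k=3: ys[3] = 3+11 = 14 → [4, 11, 11, 14, 1, 4, 6]
k=4: ys[4] = 1+14 = 15 → [4, 11, 11, 14, 15, 4, 6]
k=5: ys[5] = 4+15 = 19 → [4, 11, 11, 14, 15, 19, 6]
k=6: ys[6] = 6+19 = 25 → [4, 11, 11, 14, 15, 19, 25]

[4, 11, 11, 14, 15, 19, 25]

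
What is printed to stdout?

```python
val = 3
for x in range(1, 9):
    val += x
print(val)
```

x=1: val = 3+1 = 4
x=2: val = 4+2 = 6
x=3: val = 6+3 = 9
x=4: val = 9+4 = 13
x=5: val = 13+5 = 18
x=6: val = 18+6 = 24
x=7: val = 24+7 = 31
x=8: val = 31+8 = 39

39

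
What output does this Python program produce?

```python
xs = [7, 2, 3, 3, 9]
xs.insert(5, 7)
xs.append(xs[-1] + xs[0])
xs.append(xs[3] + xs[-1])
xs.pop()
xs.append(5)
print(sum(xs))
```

50

insert 7 at 5 → [7, 2, 3, 3, 9, 7]
append xs[-1]+xs[0] = 7+7 = 14 → [7, 2, 3, 3, 9, 7, 14]
append xs[3]+xs[-1] = 3+14 = 17 → [7, 2, 3, 3, 9, 7, 14, 17]
pop() removes 17 → [7, 2, 3, 3, 9, 7, 14]
append 5 → [7, 2, 3, 3, 9, 7, 14, 5]
sum = 50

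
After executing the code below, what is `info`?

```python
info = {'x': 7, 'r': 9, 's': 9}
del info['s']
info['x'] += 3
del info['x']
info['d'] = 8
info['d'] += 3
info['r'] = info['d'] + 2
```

del 's' → {'x': 7, 'r': 9}
info['x'] = 7+3 = 10 → {'x': 10, 'r': 9}
del 'x' → {'r': 9}
info['d'] = 8 → {'r': 9, 'd': 8}
info['d'] = 8+3 = 11 → {'r': 9, 'd': 11}
info['r'] = info['d']+2 = 13 → {'r': 13, 'd': 11}

{'r': 13, 'd': 11}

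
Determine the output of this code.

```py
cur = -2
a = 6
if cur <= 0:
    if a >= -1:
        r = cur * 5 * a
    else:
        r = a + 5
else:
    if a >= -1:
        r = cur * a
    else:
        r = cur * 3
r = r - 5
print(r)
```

-65

cur=-2, a=6
cur <= 0 is True; a >= -1 is True
→ r = cur * 5 * a = -60
r = (-60)-5 = -65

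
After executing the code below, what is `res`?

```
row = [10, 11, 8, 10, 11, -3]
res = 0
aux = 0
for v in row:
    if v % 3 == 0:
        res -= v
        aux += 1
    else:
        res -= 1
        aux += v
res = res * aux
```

v=10: not %3==0, res = 0-1 = -1; aux=10
v=11: not %3==0, res = (-1)-1 = -2; aux=21
v=8: not %3==0, res = (-2)-1 = -3; aux=29
v=10: not %3==0, res = (-3)-1 = -4; aux=39
v=11: not %3==0, res = (-4)-1 = -5; aux=50
v=-3: %3==0, res = (-5)-(-3) = -2; aux=51
res*aux = (-2)*51 = -102

-102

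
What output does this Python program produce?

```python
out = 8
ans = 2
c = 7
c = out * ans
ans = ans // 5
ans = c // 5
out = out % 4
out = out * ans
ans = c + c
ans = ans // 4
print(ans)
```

8

c = 8*2 = 16
ans = 2//5 = 0
ans = 16//5 = 3
out = 8%4 = 0
out = 0*3 = 0
ans = 16+16 = 32
ans = 32//4 = 8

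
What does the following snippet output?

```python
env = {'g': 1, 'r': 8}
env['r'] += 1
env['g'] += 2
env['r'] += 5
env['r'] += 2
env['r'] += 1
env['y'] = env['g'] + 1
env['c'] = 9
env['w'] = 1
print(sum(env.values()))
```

34

env['r'] = 8+1 = 9 → {'g': 1, 'r': 9}
env['g'] = 1+2 = 3 → {'g': 3, 'r': 9}
env['r'] = 9+5 = 14 → {'g': 3, 'r': 14}
env['r'] = 14+2 = 16 → {'g': 3, 'r': 16}
env['r'] = 16+1 = 17 → {'g': 3, 'r': 17}
env['y'] = env['g']+1 = 4 → {'g': 3, 'r': 17, 'y': 4}
env['c'] = 9 → {'g': 3, 'r': 17, 'y': 4, 'c': 9}
env['w'] = 1 → {'g': 3, 'r': 17, 'y': 4, 'c': 9, 'w': 1}
sum of values = 34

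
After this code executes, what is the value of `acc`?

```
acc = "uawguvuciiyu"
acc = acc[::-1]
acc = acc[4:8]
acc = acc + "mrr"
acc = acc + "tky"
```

reverse → 'uyiicuvugwau'
slice [4:8] → 'cuvu'
+ 'mrr' → 'cuvumrr'
+ 'tky' → 'cuvumrrtky'

'cuvumrrtky'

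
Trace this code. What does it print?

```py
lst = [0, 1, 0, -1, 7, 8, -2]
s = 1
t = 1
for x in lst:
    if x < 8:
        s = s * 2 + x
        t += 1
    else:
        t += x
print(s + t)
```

x=0: <8, s = 1*2+0 = 2; t=2
x=1: <8, s = 2*2+1 = 5; t=3
x=0: <8, s = 5*2+0 = 10; t=4
x=-1: <8, s = 10*2+(-1) = 19; t=5
x=7: <8, s = 19*2+7 = 45; t=6
x=8: not <8; t=14
x=-2: <8, s = 45*2+(-2) = 88; t=15
s+t = 88+15 = 103

103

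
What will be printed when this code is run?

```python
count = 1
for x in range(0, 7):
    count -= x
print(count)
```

x=0: count = 1-0 = 1
x=1: count = 1-1 = 0
x=2: count = 0-2 = -2
x=3: count = (-2)-3 = -5
x=4: count = (-5)-4 = -9
x=5: count = (-9)-5 = -14
x=6: count = (-14)-6 = -20

-20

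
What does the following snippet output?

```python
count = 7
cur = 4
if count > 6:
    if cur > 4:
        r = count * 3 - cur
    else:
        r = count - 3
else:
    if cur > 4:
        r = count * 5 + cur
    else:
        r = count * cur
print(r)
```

4

count=7, cur=4
count > 6 is True; cur > 4 is False
→ r = count - 3 = 4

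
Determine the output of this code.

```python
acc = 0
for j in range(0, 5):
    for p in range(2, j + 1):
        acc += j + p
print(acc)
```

36

j=2,p=2: acc = 0+4 = 4
j=3,p=2: acc = 4+5 = 9
j=3,p=3: acc = 9+6 = 15
j=4,p=2: acc = 15+6 = 21
j=4,p=3: acc = 21+7 = 28
j=4,p=4: acc = 28+8 = 36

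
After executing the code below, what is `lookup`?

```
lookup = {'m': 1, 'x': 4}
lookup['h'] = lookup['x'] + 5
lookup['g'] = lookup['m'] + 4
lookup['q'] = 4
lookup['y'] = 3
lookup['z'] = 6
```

{'m': 1, 'x': 4, 'h': 9, 'g': 5, 'q': 4, 'y': 3, 'z': 6}

lookup['h'] = lookup['x']+5 = 9 → {'m': 1, 'x': 4, 'h': 9}
lookup['g'] = lookup['m']+4 = 5 → {'m': 1, 'x': 4, 'h': 9, 'g': 5}
lookup['q'] = 4 → {'m': 1, 'x': 4, 'h': 9, 'g': 5, 'q': 4}
lookup['y'] = 3 → {'m': 1, 'x': 4, 'h': 9, 'g': 5, 'q': 4, 'y': 3}
lookup['z'] = 6 → {'m': 1, 'x': 4, 'h': 9, 'g': 5, 'q': 4, 'y': 3, 'z': 6}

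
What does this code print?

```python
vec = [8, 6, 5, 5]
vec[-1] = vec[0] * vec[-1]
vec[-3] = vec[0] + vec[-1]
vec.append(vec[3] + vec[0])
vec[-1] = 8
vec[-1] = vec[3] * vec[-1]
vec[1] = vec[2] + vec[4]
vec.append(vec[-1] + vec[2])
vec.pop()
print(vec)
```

vec[-1] = vec[0]*vec[-1] = 8*5 = 40 → [8, 6, 5, 40]
vec[-3] = vec[0]+vec[-1] = 8+40 = 48 → [8, 48, 5, 40]
append vec[3]+vec[0] = 40+8 = 48 → [8, 48, 5, 40, 48]
vec[-1] = 8 → [8, 48, 5, 40, 8]
vec[-1] = vec[3]*vec[-1] = 40*8 = 320 → [8, 48, 5, 40, 320]
vec[1] = vec[2]+vec[4] = 5+320 = 325 → [8, 325, 5, 40, 320]
append vec[-1]+vec[2] = 320+5 = 325 → [8, 325, 5, 40, 320, 325]
pop() removes 325 → [8, 325, 5, 40, 320]

[8, 325, 5, 40, 320]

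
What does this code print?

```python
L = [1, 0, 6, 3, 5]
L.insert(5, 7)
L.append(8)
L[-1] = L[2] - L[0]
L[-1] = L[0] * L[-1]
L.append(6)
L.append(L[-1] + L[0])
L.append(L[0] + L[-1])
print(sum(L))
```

48

insert 7 at 5 → [1, 0, 6, 3, 5, 7]
append 8 → [1, 0, 6, 3, 5, 7, 8]
L[-1] = L[2]-L[0] = 6-1 = 5 → [1, 0, 6, 3, 5, 7, 5]
L[-1] = L[0]*L[-1] = 1*5 = 5 → [1, 0, 6, 3, 5, 7, 5]
append 6 → [1, 0, 6, 3, 5, 7, 5, 6]
append L[-1]+L[0] = 6+1 = 7 → [1, 0, 6, 3, 5, 7, 5, 6, 7]
append L[0]+L[-1] = 1+7 = 8 → [1, 0, 6, 3, 5, 7, 5, 6, 7, 8]
sum = 48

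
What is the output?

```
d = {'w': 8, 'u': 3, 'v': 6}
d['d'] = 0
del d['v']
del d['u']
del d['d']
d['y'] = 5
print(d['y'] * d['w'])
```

d['d'] = 0 → {'w': 8, 'u': 3, 'v': 6, 'd': 0}
del 'v' → {'w': 8, 'u': 3, 'd': 0}
del 'u' → {'w': 8, 'd': 0}
del 'd' → {'w': 8}
d['y'] = 5 → {'w': 8, 'y': 5}
d['y']*d['w'] = 5*8 = 40

40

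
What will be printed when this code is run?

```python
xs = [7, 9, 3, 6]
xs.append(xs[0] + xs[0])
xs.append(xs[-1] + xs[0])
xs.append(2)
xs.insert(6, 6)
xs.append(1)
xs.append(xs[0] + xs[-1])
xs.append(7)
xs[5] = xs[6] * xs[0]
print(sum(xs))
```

append xs[0]+xs[0] = 7+7 = 14 → [7, 9, 3, 6, 14]
append xs[-1]+xs[0] = 14+7 = 21 → [7, 9, 3, 6, 14, 21]
append 2 → [7, 9, 3, 6, 14, 21, 2]
insert 6 at 6 → [7, 9, 3, 6, 14, 21, 6, 2]
append 1 → [7, 9, 3, 6, 14, 21, 6, 2, 1]
append xs[0]+xs[-1] = 7+1 = 8 → [7, 9, 3, 6, 14, 21, 6, 2, 1, 8]
append 7 → [7, 9, 3, 6, 14, 21, 6, 2, 1, 8, 7]
xs[5] = xs[6]*xs[0] = 6*7 = 42 → [7, 9, 3, 6, 14, 42, 6, 2, 1, 8, 7]
sum = 105

105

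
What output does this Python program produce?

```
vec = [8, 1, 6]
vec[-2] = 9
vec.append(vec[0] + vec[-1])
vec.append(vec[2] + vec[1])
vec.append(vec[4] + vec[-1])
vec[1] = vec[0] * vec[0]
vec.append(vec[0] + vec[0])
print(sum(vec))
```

153

vec[-2] = 9 → [8, 9, 6]
append vec[0]+vec[-1] = 8+6 = 14 → [8, 9, 6, 14]
append vec[2]+vec[1] = 6+9 = 15 → [8, 9, 6, 14, 15]
append vec[4]+vec[-1] = 15+15 = 30 → [8, 9, 6, 14, 15, 30]
vec[1] = vec[0]*vec[0] = 8*8 = 64 → [8, 64, 6, 14, 15, 30]
append vec[0]+vec[0] = 8+8 = 16 → [8, 64, 6, 14, 15, 30, 16]
sum = 153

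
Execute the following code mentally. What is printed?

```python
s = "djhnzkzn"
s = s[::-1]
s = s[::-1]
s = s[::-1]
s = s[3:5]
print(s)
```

reverse → 'nzkznhjd'
reverse → 'djhnzkzn'
reverse → 'nzkznhjd'
slice [3:5] → 'zn'

zn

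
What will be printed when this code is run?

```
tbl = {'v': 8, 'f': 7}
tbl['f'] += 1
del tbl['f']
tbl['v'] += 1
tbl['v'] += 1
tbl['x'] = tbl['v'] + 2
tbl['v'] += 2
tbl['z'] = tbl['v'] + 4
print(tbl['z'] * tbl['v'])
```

tbl['f'] = 7+1 = 8 → {'v': 8, 'f': 8}
del 'f' → {'v': 8}
tbl['v'] = 8+1 = 9 → {'v': 9}
tbl['v'] = 9+1 = 10 → {'v': 10}
tbl['x'] = tbl['v']+2 = 12 → {'v': 10, 'x': 12}
tbl['v'] = 10+2 = 12 → {'v': 12, 'x': 12}
tbl['z'] = tbl['v']+4 = 16 → {'v': 12, 'x': 12, 'z': 16}
tbl['z']*tbl['v'] = 16*12 = 192

192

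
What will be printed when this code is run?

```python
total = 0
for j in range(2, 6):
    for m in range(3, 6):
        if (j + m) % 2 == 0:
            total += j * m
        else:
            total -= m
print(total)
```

j=2,m=3: odd sum, total = 0-3 = -3
j=2,m=4: even sum, total = (-3)+8 = 5
j=2,m=5: odd sum, total = 5-5 = 0
j=3,m=3: even sum, total = 0+9 = 9
j=3,m=4: odd sum, total = 9-4 = 5
j=3,m=5: even sum, total = 5+15 = 20
j=4,m=3: odd sum, total = 20-3 = 17
j=4,m=4: even sum, total = 17+16 = 33
j=4,m=5: odd sum, total = 33-5 = 28
j=5,m=3: even sum, total = 28+15 = 43
j=5,m=4: odd sum, total = 43-4 = 39
j=5,m=5: even sum, total = 39+25 = 64

64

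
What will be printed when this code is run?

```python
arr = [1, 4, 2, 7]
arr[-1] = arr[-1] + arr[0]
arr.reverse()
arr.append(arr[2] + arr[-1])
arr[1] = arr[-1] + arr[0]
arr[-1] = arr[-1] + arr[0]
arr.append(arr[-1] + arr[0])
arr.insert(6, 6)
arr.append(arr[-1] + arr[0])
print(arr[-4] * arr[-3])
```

273

arr[-1] = arr[-1]+arr[0] = 7+1 = 8 → [1, 4, 2, 8]
reverse → [8, 2, 4, 1]
append arr[2]+arr[-1] = 4+1 = 5 → [8, 2, 4, 1, 5]
arr[1] = arr[-1]+arr[0] = 5+8 = 13 → [8, 13, 4, 1, 5]
arr[-1] = arr[-1]+arr[0] = 5+8 = 13 → [8, 13, 4, 1, 13]
append arr[-1]+arr[0] = 13+8 = 21 → [8, 13, 4, 1, 13, 21]
insert 6 at 6 → [8, 13, 4, 1, 13, 21, 6]
append arr[-1]+arr[0] = 6+8 = 14 → [8, 13, 4, 1, 13, 21, 6, 14]
arr[-4]*arr[-3] = 13*21 = 273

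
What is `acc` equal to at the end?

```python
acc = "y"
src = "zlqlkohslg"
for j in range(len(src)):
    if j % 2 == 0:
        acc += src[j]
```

j=0: add 'z' → 'yz'
j=1: skip
j=2: add 'q' → 'yzq'
j=3: skip
j=4: add 'k' → 'yzqk'
j=5: skip
j=6: add 'h' → 'yzqkh'
j=7: skip
j=8: add 'l' → 'yzqkhl'
j=9: skip

'yzqkhl'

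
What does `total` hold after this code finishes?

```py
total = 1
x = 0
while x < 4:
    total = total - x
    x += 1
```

x=0: total = 1-0 = 1
x=1: total = 1-1 = 0
x=2: total = 0-2 = -2
x=3: total = (-2)-3 = -5

-5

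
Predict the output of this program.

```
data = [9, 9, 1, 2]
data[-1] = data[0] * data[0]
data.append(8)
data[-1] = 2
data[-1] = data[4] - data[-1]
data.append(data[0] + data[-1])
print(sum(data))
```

109

data[-1] = data[0]*data[0] = 9*9 = 81 → [9, 9, 1, 81]
append 8 → [9, 9, 1, 81, 8]
data[-1] = 2 → [9, 9, 1, 81, 2]
data[-1] = data[4]-data[-1] = 2-2 = 0 → [9, 9, 1, 81, 0]
append data[0]+data[-1] = 9+0 = 9 → [9, 9, 1, 81, 0, 9]
sum = 109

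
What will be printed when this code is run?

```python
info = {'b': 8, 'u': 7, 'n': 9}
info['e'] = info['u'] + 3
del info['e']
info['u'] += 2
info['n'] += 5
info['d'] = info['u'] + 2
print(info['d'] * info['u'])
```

99

info['e'] = info['u']+3 = 10 → {'b': 8, 'u': 7, 'n': 9, 'e': 10}
del 'e' → {'b': 8, 'u': 7, 'n': 9}
info['u'] = 7+2 = 9 → {'b': 8, 'u': 9, 'n': 9}
info['n'] = 9+5 = 14 → {'b': 8, 'u': 9, 'n': 14}
info['d'] = info['u']+2 = 11 → {'b': 8, 'u': 9, 'n': 14, 'd': 11}
info['d']*info['u'] = 11*9 = 99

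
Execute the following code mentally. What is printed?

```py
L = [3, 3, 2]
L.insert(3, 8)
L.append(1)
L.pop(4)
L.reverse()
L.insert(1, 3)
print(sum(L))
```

insert 8 at 3 → [3, 3, 2, 8]
append 1 → [3, 3, 2, 8, 1]
pop(4) removes 1 → [3, 3, 2, 8]
reverse → [8, 2, 3, 3]
insert 3 at 1 → [8, 3, 2, 3, 3]
sum = 19

19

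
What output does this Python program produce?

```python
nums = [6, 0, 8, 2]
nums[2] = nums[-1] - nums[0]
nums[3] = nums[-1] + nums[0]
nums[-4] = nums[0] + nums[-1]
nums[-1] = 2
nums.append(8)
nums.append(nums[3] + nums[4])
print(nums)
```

nums[2] = nums[-1]-nums[0] = 2-6 = -4 → [6, 0, -4, 2]
nums[3] = nums[-1]+nums[0] = 2+6 = 8 → [6, 0, -4, 8]
nums[-4] = nums[0]+nums[-1] = 6+8 = 14 → [14, 0, -4, 8]
nums[-1] = 2 → [14, 0, -4, 2]
append 8 → [14, 0, -4, 2, 8]
append nums[3]+nums[4] = 2+8 = 10 → [14, 0, -4, 2, 8, 10]

[14, 0, -4, 2, 8, 10]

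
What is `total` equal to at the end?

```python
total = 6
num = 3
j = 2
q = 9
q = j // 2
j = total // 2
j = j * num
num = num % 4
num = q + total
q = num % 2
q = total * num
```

6

q = 2//2 = 1
j = 6//2 = 3
j = 3*3 = 9
num = 3%4 = 3
num = 1+6 = 7
q = 7%2 = 1
q = 6*7 = 42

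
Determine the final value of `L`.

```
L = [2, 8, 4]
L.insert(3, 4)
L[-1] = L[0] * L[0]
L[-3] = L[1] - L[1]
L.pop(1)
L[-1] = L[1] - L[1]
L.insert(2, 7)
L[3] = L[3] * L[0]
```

insert 4 at 3 → [2, 8, 4, 4]
L[-1] = L[0]*L[0] = 2*2 = 4 → [2, 8, 4, 4]
L[-3] = L[1]-L[1] = 8-8 = 0 → [2, 0, 4, 4]
pop(1) removes 0 → [2, 4, 4]
L[-1] = L[1]-L[1] = 4-4 = 0 → [2, 4, 0]
insert 7 at 2 → [2, 4, 7, 0]
L[3] = L[3]*L[0] = 0*2 = 0 → [2, 4, 7, 0]

[2, 4, 7, 0]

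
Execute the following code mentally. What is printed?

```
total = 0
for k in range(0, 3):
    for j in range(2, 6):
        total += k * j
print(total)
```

k=0,j=2: total = 0+0 = 0
k=0,j=3: total = 0+0 = 0
k=0,j=4: total = 0+0 = 0
k=0,j=5: total = 0+0 = 0
k=1,j=2: total = 0+2 = 2
k=1,j=3: total = 2+3 = 5
k=1,j=4: total = 5+4 = 9
k=1,j=5: total = 9+5 = 14
k=2,j=2: total = 14+4 = 18
k=2,j=3: total = 18+6 = 24
k=2,j=4: total = 24+8 = 32
k=2,j=5: total = 32+10 = 42

42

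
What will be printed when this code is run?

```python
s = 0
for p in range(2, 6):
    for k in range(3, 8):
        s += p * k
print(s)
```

350

p=2,k=3: s = 0+6 = 6
p=2,k=4: s = 6+8 = 14
p=2,k=5: s = 14+10 = 24
p=2,k=6: s = 24+12 = 36
p=2,k=7: s = 36+14 = 50
p=3,k=3: s = 50+9 = 59
p=3,k=4: s = 59+12 = 71
p=3,k=5: s = 71+15 = 86
p=3,k=6: s = 86+18 = 104
p=3,k=7: s = 104+21 = 125
p=4,k=3: s = 125+12 = 137
p=4,k=4: s = 137+16 = 153
p=4,k=5: s = 153+20 = 173
p=4,k=6: s = 173+24 = 197
p=4,k=7: s = 197+28 = 225
p=5,k=3: s = 225+15 = 240
p=5,k=4: s = 240+20 = 260
p=5,k=5: s = 260+25 = 285
p=5,k=6: s = 285+30 = 315
p=5,k=7: s = 315+35 = 350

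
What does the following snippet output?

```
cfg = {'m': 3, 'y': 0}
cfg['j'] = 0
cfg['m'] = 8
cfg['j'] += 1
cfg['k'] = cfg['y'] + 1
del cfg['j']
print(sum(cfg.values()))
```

cfg['j'] = 0 → {'m': 3, 'y': 0, 'j': 0}
cfg['m'] = 8 → {'m': 8, 'y': 0, 'j': 0}
cfg['j'] = 0+1 = 1 → {'m': 8, 'y': 0, 'j': 1}
cfg['k'] = cfg['y']+1 = 1 → {'m': 8, 'y': 0, 'j': 1, 'k': 1}
del 'j' → {'m': 8, 'y': 0, 'k': 1}
sum of values = 9

9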